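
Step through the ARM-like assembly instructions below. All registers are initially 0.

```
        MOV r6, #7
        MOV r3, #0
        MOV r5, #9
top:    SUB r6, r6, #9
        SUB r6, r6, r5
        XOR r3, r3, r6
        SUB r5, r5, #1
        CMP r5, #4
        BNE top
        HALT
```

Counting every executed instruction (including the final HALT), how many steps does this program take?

r6=7
r3=0
r5=9
r6=7-9=-2
r6=(-2)-9=-11
r3=0^(-11)=-11
r5=9-1=8
CMP r5, #4  (cmp 8,4)
BNE top: taken
r6=(-11)-9=-20
r6=(-20)-8=-28
r3=(-11)^(-28)=17
r5=8-1=7
CMP r5, #4  (cmp 7,4)
BNE top: taken
r6=(-28)-9=-37
r6=(-37)-7=-44
r3=17^(-44)=-59
r5=7-1=6
CMP r5, #4  (cmp 6,4)
BNE top: taken
r6=(-44)-9=-53
r6=(-53)-6=-59
r3=(-59)^(-59)=0
r5=6-1=5
CMP r5, #4  (cmp 5,4)
BNE top: taken
r6=(-59)-9=-68
r6=(-68)-5=-73
r3=0^(-73)=-73
r5=5-1=4
CMP r5, #4  (cmp 4,4)
BNE top: not taken
halt.
Total executed instructions: 34.

34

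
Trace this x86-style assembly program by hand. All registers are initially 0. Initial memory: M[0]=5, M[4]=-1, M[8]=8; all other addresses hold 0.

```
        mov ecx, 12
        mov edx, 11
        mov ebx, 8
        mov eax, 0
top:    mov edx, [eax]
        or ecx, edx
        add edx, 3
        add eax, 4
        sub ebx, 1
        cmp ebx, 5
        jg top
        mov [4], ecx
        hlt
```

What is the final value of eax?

ecx=12
edx=11
ebx=8
eax=0
edx=M[0]=5
ecx=12|5=13
edx=5+3=8
eax=0+4=4
ebx=8-1=7
cmp ebx, 5  (cmp 7,5)
jg top: taken
edx=M[4]=-1
ecx=13|(-1)=-1
edx=(-1)+3=2
eax=4+4=8
ebx=7-1=6
cmp ebx, 5  (cmp 6,5)
jg top: taken
edx=M[8]=8
ecx=(-1)|8=-1
edx=8+3=11
eax=8+4=12
ebx=6-1=5
cmp ebx, 5  (cmp 5,5)
jg top: not taken
mov [4], ecx → M[4]=-1
halt.

12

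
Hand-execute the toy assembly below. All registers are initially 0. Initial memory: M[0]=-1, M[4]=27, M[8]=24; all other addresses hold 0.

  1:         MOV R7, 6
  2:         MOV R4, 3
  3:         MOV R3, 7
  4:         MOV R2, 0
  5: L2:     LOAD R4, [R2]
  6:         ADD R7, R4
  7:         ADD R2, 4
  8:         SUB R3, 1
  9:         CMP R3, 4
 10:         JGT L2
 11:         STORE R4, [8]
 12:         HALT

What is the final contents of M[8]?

24

MOV R7, 6 → R7=6
MOV R4, 3 → R4=3
MOV R3, 7 → R3=7
MOV R2, 0 → R2=0
LOAD R4, [R2] → R4=M[0]=-1
ADD R7, R4 → R7=6+(-1)=5
ADD R2, 4 → R2=0+4=4
SUB R3, 1 → R3=7-1=6
CMP R3, 4  (cmp 6,4)
JGT L2: taken
LOAD R4, [R2] → R4=M[4]=27
ADD R7, R4 → R7=5+27=32
ADD R2, 4 → R2=4+4=8
SUB R3, 1 → R3=6-1=5
CMP R3, 4  (cmp 5,4)
JGT L2: taken
LOAD R4, [R2] → R4=M[8]=24
ADD R7, R4 → R7=32+24=56
ADD R2, 4 → R2=8+4=12
SUB R3, 1 → R3=5-1=4
CMP R3, 4  (cmp 4,4)
JGT L2: not taken
STORE R4, [8] → M[8]=24
halt.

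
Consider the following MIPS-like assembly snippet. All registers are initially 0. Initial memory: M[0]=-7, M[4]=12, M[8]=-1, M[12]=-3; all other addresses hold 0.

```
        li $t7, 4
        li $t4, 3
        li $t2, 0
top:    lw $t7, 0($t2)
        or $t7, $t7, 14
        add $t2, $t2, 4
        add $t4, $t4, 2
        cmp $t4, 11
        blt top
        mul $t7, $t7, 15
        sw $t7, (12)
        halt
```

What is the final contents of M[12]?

$t7=4
$t4=3
$t2=0
$t7=M[0]=-7
$t7=(-7)|14=-1
$t2=0+4=4
$t4=3+2=5
cmp $t4, 11  (cmp 5,11)
blt top: taken
$t7=M[4]=12
$t7=12|14=14
$t2=4+4=8
$t4=5+2=7
cmp $t4, 11  (cmp 7,11)
blt top: taken
$t7=M[8]=-1
$t7=(-1)|14=-1
$t2=8+4=12
$t4=7+2=9
cmp $t4, 11  (cmp 9,11)
blt top: taken
$t7=M[12]=-3
$t7=(-3)|14=-1
$t2=12+4=16
$t4=9+2=11
cmp $t4, 11  (cmp 11,11)
blt top: not taken
$t7=(-1)*15=-15
sw $t7, (12) → M[12]=-15
halt.

-15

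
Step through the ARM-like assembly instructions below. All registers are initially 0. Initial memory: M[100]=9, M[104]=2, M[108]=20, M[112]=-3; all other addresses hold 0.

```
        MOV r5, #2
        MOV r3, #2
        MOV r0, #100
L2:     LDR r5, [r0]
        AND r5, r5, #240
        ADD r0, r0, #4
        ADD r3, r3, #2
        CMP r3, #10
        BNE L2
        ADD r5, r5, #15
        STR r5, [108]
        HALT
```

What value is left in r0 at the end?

116

MOV r5, #2 → r5=2
MOV r3, #2 → r3=2
MOV r0, #100 → r0=100
LDR r5, [r0] → r5=M[100]=9
AND r5, r5, #240 → r5=9&240=0
ADD r0, r0, #4 → r0=100+4=104
ADD r3, r3, #2 → r3=2+2=4
CMP r3, #10  (cmp 4,10)
BNE L2: taken
LDR r5, [r0] → r5=M[104]=2
AND r5, r5, #240 → r5=2&240=0
ADD r0, r0, #4 → r0=104+4=108
ADD r3, r3, #2 → r3=4+2=6
CMP r3, #10  (cmp 6,10)
BNE L2: taken
LDR r5, [r0] → r5=M[108]=20
AND r5, r5, #240 → r5=20&240=16
ADD r0, r0, #4 → r0=108+4=112
ADD r3, r3, #2 → r3=6+2=8
CMP r3, #10  (cmp 8,10)
BNE L2: taken
LDR r5, [r0] → r5=M[112]=-3
AND r5, r5, #240 → r5=(-3)&240=240
ADD r0, r0, #4 → r0=112+4=116
ADD r3, r3, #2 → r3=8+2=10
CMP r3, #10  (cmp 10,10)
BNE L2: not taken
ADD r5, r5, #15 → r5=240+15=255
STR r5, [108] → M[108]=255
halt.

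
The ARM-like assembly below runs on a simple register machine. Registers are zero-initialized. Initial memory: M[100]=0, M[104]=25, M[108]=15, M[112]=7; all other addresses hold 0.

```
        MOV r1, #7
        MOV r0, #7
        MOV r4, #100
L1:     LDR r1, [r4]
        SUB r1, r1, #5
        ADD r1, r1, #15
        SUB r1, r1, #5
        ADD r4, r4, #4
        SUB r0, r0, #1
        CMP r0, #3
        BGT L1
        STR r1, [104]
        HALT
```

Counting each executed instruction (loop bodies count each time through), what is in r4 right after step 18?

r1=7
r0=7
r4=100
r1=M[100]=0
r1=0-5=-5
r1=(-5)+15=10
r1=10-5=5
r4=100+4=104
r0=7-1=6
CMP r0, #3  (cmp 6,3)
BGT L1: taken
r1=M[104]=25
r1=25-5=20
r1=20+15=35
r1=35-5=30
r4=104+4=108
r0=6-1=5
CMP r0, #3  (cmp 5,3)
After step 18: r4 = 108.

108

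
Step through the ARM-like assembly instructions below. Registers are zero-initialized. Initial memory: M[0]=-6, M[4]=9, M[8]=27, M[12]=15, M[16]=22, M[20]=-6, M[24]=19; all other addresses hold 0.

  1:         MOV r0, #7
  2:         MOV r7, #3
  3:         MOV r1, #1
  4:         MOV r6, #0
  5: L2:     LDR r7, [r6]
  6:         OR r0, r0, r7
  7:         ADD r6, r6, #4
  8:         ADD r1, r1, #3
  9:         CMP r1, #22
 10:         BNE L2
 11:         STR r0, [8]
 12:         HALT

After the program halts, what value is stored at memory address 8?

-1

after MOV r0, #7: r0=7
after MOV r7, #3: r7=3
after MOV r1, #1: r1=1
after MOV r6, #0: r6=0
after LDR r7, [r6]: r7=M[0]=-6
after OR r0, r0, r7: r0=7|(-6)=-1
after ADD r6, r6, #4: r6=0+4=4
after ADD r1, r1, #3: r1=1+3=4
CMP r1, #22  (cmp 4,22)
BNE L2: taken
after LDR r7, [r6]: r7=M[4]=9
after OR r0, r0, r7: r0=(-1)|9=-1
after ADD r6, r6, #4: r6=4+4=8
after ADD r1, r1, #3: r1=4+3=7
CMP r1, #22  (cmp 7,22)
BNE L2: taken
after LDR r7, [r6]: r7=M[8]=27
after OR r0, r0, r7: r0=(-1)|27=-1
after ADD r6, r6, #4: r6=8+4=12
after ADD r1, r1, #3: r1=7+3=10
CMP r1, #22  (cmp 10,22)
BNE L2: taken
after LDR r7, [r6]: r7=M[12]=15
after OR r0, r0, r7: r0=(-1)|15=-1
after ADD r6, r6, #4: r6=12+4=16
after ADD r1, r1, #3: r1=10+3=13
CMP r1, #22  (cmp 13,22)
BNE L2: taken
after LDR r7, [r6]: r7=M[16]=22
after OR r0, r0, r7: r0=(-1)|22=-1
after ADD r6, r6, #4: r6=16+4=20
after ADD r1, r1, #3: r1=13+3=16
CMP r1, #22  (cmp 16,22)
BNE L2: taken
after LDR r7, [r6]: r7=M[20]=-6
after OR r0, r0, r7: r0=(-1)|(-6)=-1
after ADD r6, r6, #4: r6=20+4=24
after ADD r1, r1, #3: r1=16+3=19
CMP r1, #22  (cmp 19,22)
BNE L2: taken
after LDR r7, [r6]: r7=M[24]=19
after OR r0, r0, r7: r0=(-1)|19=-1
after ADD r6, r6, #4: r6=24+4=28
after ADD r1, r1, #3: r1=19+3=22
CMP r1, #22  (cmp 22,22)
BNE L2: not taken
STR r0, [8] → M[8]=-1
halt.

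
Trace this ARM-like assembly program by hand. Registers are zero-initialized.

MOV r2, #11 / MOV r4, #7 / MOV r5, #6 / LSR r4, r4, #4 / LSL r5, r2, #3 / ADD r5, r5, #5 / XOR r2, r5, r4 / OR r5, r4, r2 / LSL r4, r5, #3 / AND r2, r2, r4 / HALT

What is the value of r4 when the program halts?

744

r2=11
r4=7
r5=6
r4=7>>4=0
r5=11<<3=88
r5=88+5=93
r2=93^0=93
r5=0|93=93
r4=93<<3=744
r2=93&744=72
halt.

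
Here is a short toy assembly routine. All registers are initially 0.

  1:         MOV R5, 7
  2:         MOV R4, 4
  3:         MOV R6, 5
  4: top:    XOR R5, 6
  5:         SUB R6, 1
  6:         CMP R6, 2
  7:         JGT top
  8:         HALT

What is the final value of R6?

2

MOV R5, 7 → R5=7
MOV R4, 4 → R4=4
MOV R6, 5 → R6=5
XOR R5, 6 → R5=7^6=1
SUB R6, 1 → R6=5-1=4
CMP R6, 2  (cmp 4,2)
JGT top: taken
XOR R5, 6 → R5=1^6=7
SUB R6, 1 → R6=4-1=3
CMP R6, 2  (cmp 3,2)
JGT top: taken
XOR R5, 6 → R5=7^6=1
SUB R6, 1 → R6=3-1=2
CMP R6, 2  (cmp 2,2)
JGT top: not taken
halt.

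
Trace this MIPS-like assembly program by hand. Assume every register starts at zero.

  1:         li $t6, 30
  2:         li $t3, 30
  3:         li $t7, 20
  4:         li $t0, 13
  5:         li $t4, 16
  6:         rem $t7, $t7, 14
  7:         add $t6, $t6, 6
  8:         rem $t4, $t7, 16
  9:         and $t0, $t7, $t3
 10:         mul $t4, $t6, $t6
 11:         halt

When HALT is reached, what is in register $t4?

li $t6, 30 → $t6=30
li $t3, 30 → $t3=30
li $t7, 20 → $t7=20
li $t0, 13 → $t0=13
li $t4, 16 → $t4=16
rem $t7, $t7, 14 → $t7=20%14=6
add $t6, $t6, 6 → $t6=30+6=36
rem $t4, $t7, 16 → $t4=6%16=6
and $t0, $t7, $t3 → $t0=6&30=6
mul $t4, $t6, $t6 → $t4=36*36=1296
halt.

1296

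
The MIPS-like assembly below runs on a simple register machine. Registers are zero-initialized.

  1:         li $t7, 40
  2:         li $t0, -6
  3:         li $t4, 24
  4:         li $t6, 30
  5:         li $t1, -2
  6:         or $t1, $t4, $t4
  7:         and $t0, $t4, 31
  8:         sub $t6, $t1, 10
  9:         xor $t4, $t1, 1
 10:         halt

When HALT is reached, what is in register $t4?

25

after li $t7, 40: $t7=40
after li $t0, -6: $t0=-6
after li $t4, 24: $t4=24
after li $t6, 30: $t6=30
after li $t1, -2: $t1=-2
after or $t1, $t4, $t4: $t1=24|24=24
after and $t0, $t4, 31: $t0=24&31=24
after sub $t6, $t1, 10: $t6=24-10=14
after xor $t4, $t1, 1: $t4=24^1=25
halt.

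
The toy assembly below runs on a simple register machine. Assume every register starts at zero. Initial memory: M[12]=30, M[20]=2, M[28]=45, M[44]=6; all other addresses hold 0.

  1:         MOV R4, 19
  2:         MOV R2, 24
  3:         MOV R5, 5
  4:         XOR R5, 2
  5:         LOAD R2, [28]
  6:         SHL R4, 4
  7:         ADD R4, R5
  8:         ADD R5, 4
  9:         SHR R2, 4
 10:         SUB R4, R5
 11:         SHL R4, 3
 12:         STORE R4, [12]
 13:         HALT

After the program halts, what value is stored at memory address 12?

MOV R4, 19 → R4=19
MOV R2, 24 → R2=24
MOV R5, 5 → R5=5
XOR R5, 2 → R5=5^2=7
LOAD R2, [28] → R2=M[28]=45
SHL R4, 4 → R4=19<<4=304
ADD R4, R5 → R4=304+7=311
ADD R5, 4 → R5=7+4=11
SHR R2, 4 → R2=45>>4=2
SUB R4, R5 → R4=311-11=300
SHL R4, 3 → R4=300<<3=2400
STORE R4, [12] → M[12]=2400
halt.

2400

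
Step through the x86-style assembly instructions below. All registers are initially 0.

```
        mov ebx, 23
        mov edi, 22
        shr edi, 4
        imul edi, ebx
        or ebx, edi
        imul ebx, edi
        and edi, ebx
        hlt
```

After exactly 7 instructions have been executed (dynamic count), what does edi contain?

mov ebx, 23 → ebx=23
mov edi, 22 → edi=22
shr edi, 4 → edi=22>>4=1
imul edi, ebx → edi=1*23=23
or ebx, edi → ebx=23|23=23
imul ebx, edi → ebx=23*23=529
and edi, ebx → edi=23&529=17
After step 7: edi = 17.

17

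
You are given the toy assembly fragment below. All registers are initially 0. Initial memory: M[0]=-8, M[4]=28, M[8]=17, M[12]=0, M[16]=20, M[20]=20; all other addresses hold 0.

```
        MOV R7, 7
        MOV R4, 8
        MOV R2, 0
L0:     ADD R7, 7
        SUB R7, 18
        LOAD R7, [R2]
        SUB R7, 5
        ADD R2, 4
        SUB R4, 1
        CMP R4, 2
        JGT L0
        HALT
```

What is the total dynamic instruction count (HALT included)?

MOV R7, 7 → R7=7
MOV R4, 8 → R4=8
MOV R2, 0 → R2=0
ADD R7, 7 → R7=7+7=14
SUB R7, 18 → R7=14-18=-4
LOAD R7, [R2] → R7=M[0]=-8
SUB R7, 5 → R7=(-8)-5=-13
ADD R2, 4 → R2=0+4=4
SUB R4, 1 → R4=8-1=7
CMP R4, 2  (cmp 7,2)
JGT L0: taken
ADD R7, 7 → R7=(-13)+7=-6
SUB R7, 18 → R7=(-6)-18=-24
LOAD R7, [R2] → R7=M[4]=28
SUB R7, 5 → R7=28-5=23
ADD R2, 4 → R2=4+4=8
SUB R4, 1 → R4=7-1=6
CMP R4, 2  (cmp 6,2)
JGT L0: taken
ADD R7, 7 → R7=23+7=30
SUB R7, 18 → R7=30-18=12
LOAD R7, [R2] → R7=M[8]=17
SUB R7, 5 → R7=17-5=12
ADD R2, 4 → R2=8+4=12
SUB R4, 1 → R4=6-1=5
CMP R4, 2  (cmp 5,2)
JGT L0: taken
ADD R7, 7 → R7=12+7=19
SUB R7, 18 → R7=19-18=1
LOAD R7, [R2] → R7=M[12]=0
SUB R7, 5 → R7=0-5=-5
ADD R2, 4 → R2=12+4=16
SUB R4, 1 → R4=5-1=4
CMP R4, 2  (cmp 4,2)
JGT L0: taken
ADD R7, 7 → R7=(-5)+7=2
SUB R7, 18 → R7=2-18=-16
LOAD R7, [R2] → R7=M[16]=20
SUB R7, 5 → R7=20-5=15
ADD R2, 4 → R2=16+4=20
SUB R4, 1 → R4=4-1=3
CMP R4, 2  (cmp 3,2)
JGT L0: taken
ADD R7, 7 → R7=15+7=22
SUB R7, 18 → R7=22-18=4
LOAD R7, [R2] → R7=M[20]=20
SUB R7, 5 → R7=20-5=15
ADD R2, 4 → R2=20+4=24
SUB R4, 1 → R4=3-1=2
CMP R4, 2  (cmp 2,2)
JGT L0: not taken
halt.
Total executed instructions: 52.

52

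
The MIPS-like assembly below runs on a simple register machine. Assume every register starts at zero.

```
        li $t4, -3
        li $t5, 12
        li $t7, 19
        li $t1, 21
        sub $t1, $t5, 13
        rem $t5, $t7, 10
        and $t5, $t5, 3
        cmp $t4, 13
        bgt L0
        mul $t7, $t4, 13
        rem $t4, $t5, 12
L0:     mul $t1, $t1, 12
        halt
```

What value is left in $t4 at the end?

after li $t4, -3: $t4=-3
after li $t5, 12: $t5=12
after li $t7, 19: $t7=19
after li $t1, 21: $t1=21
after sub $t1, $t5, 13: $t1=12-13=-1
after rem $t5, $t7, 10: $t5=19%10=9
after and $t5, $t5, 3: $t5=9&3=1
cmp $t4, 13  (cmp -3,13)
bgt L0: not taken
after mul $t7, $t4, 13: $t7=(-3)*13=-39
after rem $t4, $t5, 12: $t4=1%12=1
after mul $t1, $t1, 12: $t1=(-1)*12=-12
halt.

1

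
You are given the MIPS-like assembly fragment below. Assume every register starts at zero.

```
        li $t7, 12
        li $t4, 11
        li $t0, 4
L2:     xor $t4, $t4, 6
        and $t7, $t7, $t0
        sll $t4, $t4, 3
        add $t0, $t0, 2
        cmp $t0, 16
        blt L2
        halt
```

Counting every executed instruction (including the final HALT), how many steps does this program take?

40

li $t7, 12 → $t7=12
li $t4, 11 → $t4=11
li $t0, 4 → $t0=4
xor $t4, $t4, 6 → $t4=11^6=13
and $t7, $t7, $t0 → $t7=12&4=4
sll $t4, $t4, 3 → $t4=13<<3=104
add $t0, $t0, 2 → $t0=4+2=6
cmp $t0, 16  (cmp 6,16)
blt L2: taken
xor $t4, $t4, 6 → $t4=104^6=110
and $t7, $t7, $t0 → $t7=4&6=4
sll $t4, $t4, 3 → $t4=110<<3=880
add $t0, $t0, 2 → $t0=6+2=8
cmp $t0, 16  (cmp 8,16)
blt L2: taken
xor $t4, $t4, 6 → $t4=880^6=886
and $t7, $t7, $t0 → $t7=4&8=0
sll $t4, $t4, 3 → $t4=886<<3=7088
add $t0, $t0, 2 → $t0=8+2=10
cmp $t0, 16  (cmp 10,16)
blt L2: taken
xor $t4, $t4, 6 → $t4=7088^6=7094
and $t7, $t7, $t0 → $t7=0&10=0
sll $t4, $t4, 3 → $t4=7094<<3=56752
add $t0, $t0, 2 → $t0=10+2=12
cmp $t0, 16  (cmp 12,16)
blt L2: taken
xor $t4, $t4, 6 → $t4=56752^6=56758
and $t7, $t7, $t0 → $t7=0&12=0
sll $t4, $t4, 3 → $t4=56758<<3=454064
add $t0, $t0, 2 → $t0=12+2=14
cmp $t0, 16  (cmp 14,16)
blt L2: taken
xor $t4, $t4, 6 → $t4=454064^6=454070
and $t7, $t7, $t0 → $t7=0&14=0
sll $t4, $t4, 3 → $t4=454070<<3=3632560
add $t0, $t0, 2 → $t0=14+2=16
cmp $t0, 16  (cmp 16,16)
blt L2: not taken
halt.
Total executed instructions: 40.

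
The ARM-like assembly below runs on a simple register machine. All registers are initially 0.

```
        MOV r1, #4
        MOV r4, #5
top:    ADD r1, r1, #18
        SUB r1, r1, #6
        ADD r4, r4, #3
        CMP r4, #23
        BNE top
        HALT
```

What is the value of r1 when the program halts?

MOV r1, #4 → r1=4
MOV r4, #5 → r4=5
ADD r1, r1, #18 → r1=4+18=22
SUB r1, r1, #6 → r1=22-6=16
ADD r4, r4, #3 → r4=5+3=8
CMP r4, #23  (cmp 8,23)
BNE top: taken
ADD r1, r1, #18 → r1=16+18=34
SUB r1, r1, #6 → r1=34-6=28
ADD r4, r4, #3 → r4=8+3=11
CMP r4, #23  (cmp 11,23)
BNE top: taken
ADD r1, r1, #18 → r1=28+18=46
SUB r1, r1, #6 → r1=46-6=40
ADD r4, r4, #3 → r4=11+3=14
CMP r4, #23  (cmp 14,23)
BNE top: taken
ADD r1, r1, #18 → r1=40+18=58
SUB r1, r1, #6 → r1=58-6=52
ADD r4, r4, #3 → r4=14+3=17
CMP r4, #23  (cmp 17,23)
BNE top: taken
ADD r1, r1, #18 → r1=52+18=70
SUB r1, r1, #6 → r1=70-6=64
ADD r4, r4, #3 → r4=17+3=20
CMP r4, #23  (cmp 20,23)
BNE top: taken
ADD r1, r1, #18 → r1=64+18=82
SUB r1, r1, #6 → r1=82-6=76
ADD r4, r4, #3 → r4=20+3=23
CMP r4, #23  (cmp 23,23)
BNE top: not taken
halt.

76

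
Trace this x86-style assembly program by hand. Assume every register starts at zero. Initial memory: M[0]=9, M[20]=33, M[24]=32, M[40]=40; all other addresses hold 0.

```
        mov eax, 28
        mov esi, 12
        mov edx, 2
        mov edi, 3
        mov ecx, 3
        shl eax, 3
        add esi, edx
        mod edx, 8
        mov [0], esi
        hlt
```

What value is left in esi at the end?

after mov eax, 28: eax=28
after mov esi, 12: esi=12
after mov edx, 2: edx=2
after mov edi, 3: edi=3
after mov ecx, 3: ecx=3
after shl eax, 3: eax=28<<3=224
after add esi, edx: esi=12+2=14
after mod edx, 8: edx=2%8=2
mov [0], esi → M[0]=14
halt.

14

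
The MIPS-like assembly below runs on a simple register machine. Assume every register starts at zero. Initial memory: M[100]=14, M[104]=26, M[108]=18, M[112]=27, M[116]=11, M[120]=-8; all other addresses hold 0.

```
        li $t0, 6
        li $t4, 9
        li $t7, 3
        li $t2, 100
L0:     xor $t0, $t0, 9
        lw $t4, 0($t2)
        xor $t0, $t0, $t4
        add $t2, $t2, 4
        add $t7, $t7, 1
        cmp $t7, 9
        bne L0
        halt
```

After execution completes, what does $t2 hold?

li $t0, 6 → $t0=6
li $t4, 9 → $t4=9
li $t7, 3 → $t7=3
li $t2, 100 → $t2=100
xor $t0, $t0, 9 → $t0=6^9=15
lw $t4, 0($t2) → $t4=M[100]=14
xor $t0, $t0, $t4 → $t0=15^14=1
add $t2, $t2, 4 → $t2=100+4=104
add $t7, $t7, 1 → $t7=3+1=4
cmp $t7, 9  (cmp 4,9)
bne L0: taken
xor $t0, $t0, 9 → $t0=1^9=8
lw $t4, 0($t2) → $t4=M[104]=26
xor $t0, $t0, $t4 → $t0=8^26=18
add $t2, $t2, 4 → $t2=104+4=108
add $t7, $t7, 1 → $t7=4+1=5
cmp $t7, 9  (cmp 5,9)
bne L0: taken
xor $t0, $t0, 9 → $t0=18^9=27
lw $t4, 0($t2) → $t4=M[108]=18
xor $t0, $t0, $t4 → $t0=27^18=9
add $t2, $t2, 4 → $t2=108+4=112
add $t7, $t7, 1 → $t7=5+1=6
cmp $t7, 9  (cmp 6,9)
bne L0: taken
xor $t0, $t0, 9 → $t0=9^9=0
lw $t4, 0($t2) → $t4=M[112]=27
xor $t0, $t0, $t4 → $t0=0^27=27
add $t2, $t2, 4 → $t2=112+4=116
add $t7, $t7, 1 → $t7=6+1=7
cmp $t7, 9  (cmp 7,9)
bne L0: taken
xor $t0, $t0, 9 → $t0=27^9=18
lw $t4, 0($t2) → $t4=M[116]=11
xor $t0, $t0, $t4 → $t0=18^11=25
add $t2, $t2, 4 → $t2=116+4=120
add $t7, $t7, 1 → $t7=7+1=8
cmp $t7, 9  (cmp 8,9)
bne L0: taken
xor $t0, $t0, 9 → $t0=25^9=16
lw $t4, 0($t2) → $t4=M[120]=-8
xor $t0, $t0, $t4 → $t0=16^(-8)=-24
add $t2, $t2, 4 → $t2=120+4=124
add $t7, $t7, 1 → $t7=8+1=9
cmp $t7, 9  (cmp 9,9)
bne L0: not taken
halt.

124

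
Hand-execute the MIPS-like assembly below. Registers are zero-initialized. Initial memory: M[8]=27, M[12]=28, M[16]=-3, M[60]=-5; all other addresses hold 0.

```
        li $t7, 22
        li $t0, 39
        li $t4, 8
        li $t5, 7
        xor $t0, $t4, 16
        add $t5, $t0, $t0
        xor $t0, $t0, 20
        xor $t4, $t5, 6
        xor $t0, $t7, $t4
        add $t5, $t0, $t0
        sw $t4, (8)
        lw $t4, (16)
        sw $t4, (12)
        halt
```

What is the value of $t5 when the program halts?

after li $t7, 22: $t7=22
after li $t0, 39: $t0=39
after li $t4, 8: $t4=8
after li $t5, 7: $t5=7
after xor $t0, $t4, 16: $t0=8^16=24
after add $t5, $t0, $t0: $t5=24+24=48
after xor $t0, $t0, 20: $t0=24^20=12
after xor $t4, $t5, 6: $t4=48^6=54
after xor $t0, $t7, $t4: $t0=22^54=32
after add $t5, $t0, $t0: $t5=32+32=64
sw $t4, (8) → M[8]=54
after lw $t4, (16): $t4=M[16]=-3
sw $t4, (12) → M[12]=-3
halt.

64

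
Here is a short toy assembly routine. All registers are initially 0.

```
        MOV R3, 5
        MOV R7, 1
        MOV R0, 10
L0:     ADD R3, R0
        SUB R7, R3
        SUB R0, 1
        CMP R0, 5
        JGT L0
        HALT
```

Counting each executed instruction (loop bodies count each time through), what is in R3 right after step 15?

32

MOV R3, 5 → R3=5
MOV R7, 1 → R7=1
MOV R0, 10 → R0=10
ADD R3, R0 → R3=5+10=15
SUB R7, R3 → R7=1-15=-14
SUB R0, 1 → R0=10-1=9
CMP R0, 5  (cmp 9,5)
JGT L0: taken
ADD R3, R0 → R3=15+9=24
SUB R7, R3 → R7=(-14)-24=-38
SUB R0, 1 → R0=9-1=8
CMP R0, 5  (cmp 8,5)
JGT L0: taken
ADD R3, R0 → R3=24+8=32
SUB R7, R3 → R7=(-38)-32=-70
After step 15: R3 = 32.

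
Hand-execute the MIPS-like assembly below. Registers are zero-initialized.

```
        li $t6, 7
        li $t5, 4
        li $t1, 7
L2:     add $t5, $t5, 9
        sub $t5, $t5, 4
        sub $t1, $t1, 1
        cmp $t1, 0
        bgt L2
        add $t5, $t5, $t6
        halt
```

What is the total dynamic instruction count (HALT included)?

40

after li $t6, 7: $t6=7
after li $t5, 4: $t5=4
after li $t1, 7: $t1=7
after add $t5, $t5, 9: $t5=4+9=13
after sub $t5, $t5, 4: $t5=13-4=9
after sub $t1, $t1, 1: $t1=7-1=6
cmp $t1, 0  (cmp 6,0)
bgt L2: taken
after add $t5, $t5, 9: $t5=9+9=18
after sub $t5, $t5, 4: $t5=18-4=14
after sub $t1, $t1, 1: $t1=6-1=5
cmp $t1, 0  (cmp 5,0)
bgt L2: taken
after add $t5, $t5, 9: $t5=14+9=23
after sub $t5, $t5, 4: $t5=23-4=19
after sub $t1, $t1, 1: $t1=5-1=4
cmp $t1, 0  (cmp 4,0)
bgt L2: taken
after add $t5, $t5, 9: $t5=19+9=28
after sub $t5, $t5, 4: $t5=28-4=24
after sub $t1, $t1, 1: $t1=4-1=3
cmp $t1, 0  (cmp 3,0)
bgt L2: taken
after add $t5, $t5, 9: $t5=24+9=33
after sub $t5, $t5, 4: $t5=33-4=29
after sub $t1, $t1, 1: $t1=3-1=2
cmp $t1, 0  (cmp 2,0)
bgt L2: taken
after add $t5, $t5, 9: $t5=29+9=38
after sub $t5, $t5, 4: $t5=38-4=34
after sub $t1, $t1, 1: $t1=2-1=1
cmp $t1, 0  (cmp 1,0)
bgt L2: taken
after add $t5, $t5, 9: $t5=34+9=43
after sub $t5, $t5, 4: $t5=43-4=39
after sub $t1, $t1, 1: $t1=1-1=0
cmp $t1, 0  (cmp 0,0)
bgt L2: not taken
after add $t5, $t5, $t6: $t5=39+7=46
halt.
Total executed instructions: 40.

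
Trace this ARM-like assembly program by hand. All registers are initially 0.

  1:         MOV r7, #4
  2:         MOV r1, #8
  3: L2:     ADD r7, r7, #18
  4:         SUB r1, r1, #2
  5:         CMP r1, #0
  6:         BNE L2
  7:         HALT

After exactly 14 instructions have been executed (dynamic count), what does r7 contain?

58

r7=4
r1=8
r7=4+18=22
r1=8-2=6
CMP r1, #0  (cmp 6,0)
BNE L2: taken
r7=22+18=40
r1=6-2=4
CMP r1, #0  (cmp 4,0)
BNE L2: taken
r7=40+18=58
r1=4-2=2
CMP r1, #0  (cmp 2,0)
BNE L2: taken
After step 14: r7 = 58.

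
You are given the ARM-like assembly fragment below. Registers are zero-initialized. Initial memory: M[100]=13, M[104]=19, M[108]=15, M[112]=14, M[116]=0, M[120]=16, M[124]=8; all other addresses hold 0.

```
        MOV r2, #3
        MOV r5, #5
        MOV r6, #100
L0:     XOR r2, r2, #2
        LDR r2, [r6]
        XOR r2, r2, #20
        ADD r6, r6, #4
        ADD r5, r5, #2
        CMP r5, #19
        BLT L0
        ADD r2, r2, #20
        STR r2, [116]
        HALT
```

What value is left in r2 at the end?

48

r2=3
r5=5
r6=100
r2=3^2=1
r2=M[100]=13
r2=13^20=25
r6=100+4=104
r5=5+2=7
CMP r5, #19  (cmp 7,19)
BLT L0: taken
r2=25^2=27
r2=M[104]=19
r2=19^20=7
r6=104+4=108
r5=7+2=9
CMP r5, #19  (cmp 9,19)
BLT L0: taken
r2=7^2=5
r2=M[108]=15
r2=15^20=27
r6=108+4=112
r5=9+2=11
CMP r5, #19  (cmp 11,19)
BLT L0: taken
r2=27^2=25
r2=M[112]=14
r2=14^20=26
r6=112+4=116
r5=11+2=13
CMP r5, #19  (cmp 13,19)
BLT L0: taken
r2=26^2=24
r2=M[116]=0
r2=0^20=20
r6=116+4=120
r5=13+2=15
CMP r5, #19  (cmp 15,19)
BLT L0: taken
r2=20^2=22
r2=M[120]=16
r2=16^20=4
r6=120+4=124
r5=15+2=17
CMP r5, #19  (cmp 17,19)
BLT L0: taken
r2=4^2=6
r2=M[124]=8
r2=8^20=28
r6=124+4=128
r5=17+2=19
CMP r5, #19  (cmp 19,19)
BLT L0: not taken
r2=28+20=48
STR r2, [116] → M[116]=48
halt.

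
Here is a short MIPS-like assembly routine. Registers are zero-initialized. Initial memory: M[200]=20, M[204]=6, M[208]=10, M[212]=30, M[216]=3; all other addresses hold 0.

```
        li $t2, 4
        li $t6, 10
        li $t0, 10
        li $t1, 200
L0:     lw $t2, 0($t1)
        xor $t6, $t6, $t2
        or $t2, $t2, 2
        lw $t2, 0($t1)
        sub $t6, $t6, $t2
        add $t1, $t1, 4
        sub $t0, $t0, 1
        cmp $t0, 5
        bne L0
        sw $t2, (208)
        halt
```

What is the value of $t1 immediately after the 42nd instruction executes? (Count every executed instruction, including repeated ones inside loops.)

after li $t2, 4: $t2=4
after li $t6, 10: $t6=10
after li $t0, 10: $t0=10
after li $t1, 200: $t1=200
after lw $t2, 0($t1): $t2=M[200]=20
after xor $t6, $t6, $t2: $t6=10^20=30
after or $t2, $t2, 2: $t2=20|2=22
after lw $t2, 0($t1): $t2=M[200]=20
after sub $t6, $t6, $t2: $t6=30-20=10
after add $t1, $t1, 4: $t1=200+4=204
after sub $t0, $t0, 1: $t0=10-1=9
cmp $t0, 5  (cmp 9,5)
bne L0: taken
after lw $t2, 0($t1): $t2=M[204]=6
after xor $t6, $t6, $t2: $t6=10^6=12
after or $t2, $t2, 2: $t2=6|2=6
after lw $t2, 0($t1): $t2=M[204]=6
after sub $t6, $t6, $t2: $t6=12-6=6
after add $t1, $t1, 4: $t1=204+4=208
after sub $t0, $t0, 1: $t0=9-1=8
cmp $t0, 5  (cmp 8,5)
bne L0: taken
after lw $t2, 0($t1): $t2=M[208]=10
after xor $t6, $t6, $t2: $t6=6^10=12
after or $t2, $t2, 2: $t2=10|2=10
after lw $t2, 0($t1): $t2=M[208]=10
after sub $t6, $t6, $t2: $t6=12-10=2
after add $t1, $t1, 4: $t1=208+4=212
after sub $t0, $t0, 1: $t0=8-1=7
cmp $t0, 5  (cmp 7,5)
bne L0: taken
after lw $t2, 0($t1): $t2=M[212]=30
after xor $t6, $t6, $t2: $t6=2^30=28
after or $t2, $t2, 2: $t2=30|2=30
after lw $t2, 0($t1): $t2=M[212]=30
after sub $t6, $t6, $t2: $t6=28-30=-2
after add $t1, $t1, 4: $t1=212+4=216
after sub $t0, $t0, 1: $t0=7-1=6
cmp $t0, 5  (cmp 6,5)
bne L0: taken
after lw $t2, 0($t1): $t2=M[216]=3
after xor $t6, $t6, $t2: $t6=(-2)^3=-3
After step 42: $t1 = 216.

216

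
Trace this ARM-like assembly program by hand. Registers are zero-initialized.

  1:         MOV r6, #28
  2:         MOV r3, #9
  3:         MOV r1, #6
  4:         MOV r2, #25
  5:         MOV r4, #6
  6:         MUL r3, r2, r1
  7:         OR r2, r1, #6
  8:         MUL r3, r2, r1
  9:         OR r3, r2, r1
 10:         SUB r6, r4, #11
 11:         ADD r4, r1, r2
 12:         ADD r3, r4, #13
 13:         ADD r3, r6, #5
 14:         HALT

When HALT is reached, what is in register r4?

12

MOV r6, #28 → r6=28
MOV r3, #9 → r3=9
MOV r1, #6 → r1=6
MOV r2, #25 → r2=25
MOV r4, #6 → r4=6
MUL r3, r2, r1 → r3=25*6=150
OR r2, r1, #6 → r2=6|6=6
MUL r3, r2, r1 → r3=6*6=36
OR r3, r2, r1 → r3=6|6=6
SUB r6, r4, #11 → r6=6-11=-5
ADD r4, r1, r2 → r4=6+6=12
ADD r3, r4, #13 → r3=12+13=25
ADD r3, r6, #5 → r3=(-5)+5=0
halt.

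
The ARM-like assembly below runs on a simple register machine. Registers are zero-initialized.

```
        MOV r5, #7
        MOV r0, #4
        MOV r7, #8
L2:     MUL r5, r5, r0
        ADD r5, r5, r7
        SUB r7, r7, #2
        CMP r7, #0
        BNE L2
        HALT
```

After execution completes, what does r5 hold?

2418

r5=7
r0=4
r7=8
r5=7*4=28
r5=28+8=36
r7=8-2=6
CMP r7, #0  (cmp 6,0)
BNE L2: taken
r5=36*4=144
r5=144+6=150
r7=6-2=4
CMP r7, #0  (cmp 4,0)
BNE L2: taken
r5=150*4=600
r5=600+4=604
r7=4-2=2
CMP r7, #0  (cmp 2,0)
BNE L2: taken
r5=604*4=2416
r5=2416+2=2418
r7=2-2=0
CMP r7, #0  (cmp 0,0)
BNE L2: not taken
halt.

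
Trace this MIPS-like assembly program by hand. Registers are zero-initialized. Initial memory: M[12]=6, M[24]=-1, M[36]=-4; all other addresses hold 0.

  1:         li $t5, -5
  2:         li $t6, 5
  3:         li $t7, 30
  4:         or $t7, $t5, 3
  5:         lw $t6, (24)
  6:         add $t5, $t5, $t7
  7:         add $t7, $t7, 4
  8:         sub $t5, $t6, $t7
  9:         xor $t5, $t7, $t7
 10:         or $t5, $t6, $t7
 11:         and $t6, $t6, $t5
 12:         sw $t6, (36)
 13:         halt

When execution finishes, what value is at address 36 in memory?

-1

li $t5, -5 → $t5=-5
li $t6, 5 → $t6=5
li $t7, 30 → $t7=30
or $t7, $t5, 3 → $t7=(-5)|3=-5
lw $t6, (24) → $t6=M[24]=-1
add $t5, $t5, $t7 → $t5=(-5)+(-5)=-10
add $t7, $t7, 4 → $t7=(-5)+4=-1
sub $t5, $t6, $t7 → $t5=(-1)-(-1)=0
xor $t5, $t7, $t7 → $t5=(-1)^(-1)=0
or $t5, $t6, $t7 → $t5=(-1)|(-1)=-1
and $t6, $t6, $t5 → $t6=(-1)&(-1)=-1
sw $t6, (36) → M[36]=-1
halt.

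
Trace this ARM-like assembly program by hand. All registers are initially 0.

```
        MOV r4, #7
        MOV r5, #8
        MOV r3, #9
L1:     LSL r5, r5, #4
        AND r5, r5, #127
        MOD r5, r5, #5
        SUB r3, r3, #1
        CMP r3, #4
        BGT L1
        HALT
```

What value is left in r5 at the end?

0

MOV r4, #7 → r4=7
MOV r5, #8 → r5=8
MOV r3, #9 → r3=9
LSL r5, r5, #4 → r5=8<<4=128
AND r5, r5, #127 → r5=128&127=0
MOD r5, r5, #5 → r5=0%5=0
SUB r3, r3, #1 → r3=9-1=8
CMP r3, #4  (cmp 8,4)
BGT L1: taken
LSL r5, r5, #4 → r5=0<<4=0
AND r5, r5, #127 → r5=0&127=0
MOD r5, r5, #5 → r5=0%5=0
SUB r3, r3, #1 → r3=8-1=7
CMP r3, #4  (cmp 7,4)
BGT L1: taken
LSL r5, r5, #4 → r5=0<<4=0
AND r5, r5, #127 → r5=0&127=0
MOD r5, r5, #5 → r5=0%5=0
SUB r3, r3, #1 → r3=7-1=6
CMP r3, #4  (cmp 6,4)
BGT L1: taken
LSL r5, r5, #4 → r5=0<<4=0
AND r5, r5, #127 → r5=0&127=0
MOD r5, r5, #5 → r5=0%5=0
SUB r3, r3, #1 → r3=6-1=5
CMP r3, #4  (cmp 5,4)
BGT L1: taken
LSL r5, r5, #4 → r5=0<<4=0
AND r5, r5, #127 → r5=0&127=0
MOD r5, r5, #5 → r5=0%5=0
SUB r3, r3, #1 → r3=5-1=4
CMP r3, #4  (cmp 4,4)
BGT L1: not taken
halt.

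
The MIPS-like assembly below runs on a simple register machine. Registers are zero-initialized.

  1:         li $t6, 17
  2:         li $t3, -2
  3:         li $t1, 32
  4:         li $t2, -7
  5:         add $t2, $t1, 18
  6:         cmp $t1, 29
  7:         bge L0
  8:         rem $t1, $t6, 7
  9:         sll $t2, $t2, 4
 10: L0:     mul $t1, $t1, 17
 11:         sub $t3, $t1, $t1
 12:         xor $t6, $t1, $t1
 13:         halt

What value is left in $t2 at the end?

50

li $t6, 17 → $t6=17
li $t3, -2 → $t3=-2
li $t1, 32 → $t1=32
li $t2, -7 → $t2=-7
add $t2, $t1, 18 → $t2=32+18=50
cmp $t1, 29  (cmp 32,29)
bge L0: taken
mul $t1, $t1, 17 → $t1=32*17=544
sub $t3, $t1, $t1 → $t3=544-544=0
xor $t6, $t1, $t1 → $t6=544^544=0
halt.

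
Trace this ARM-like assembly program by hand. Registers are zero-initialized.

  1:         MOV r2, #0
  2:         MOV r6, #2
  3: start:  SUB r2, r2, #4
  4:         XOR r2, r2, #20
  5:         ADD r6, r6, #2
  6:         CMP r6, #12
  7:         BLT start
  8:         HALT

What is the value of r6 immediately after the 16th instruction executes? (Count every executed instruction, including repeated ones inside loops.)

8

r2=0
r6=2
r2=0-4=-4
r2=(-4)^20=-24
r6=2+2=4
CMP r6, #12  (cmp 4,12)
BLT start: taken
r2=(-24)-4=-28
r2=(-28)^20=-16
r6=4+2=6
CMP r6, #12  (cmp 6,12)
BLT start: taken
r2=(-16)-4=-20
r2=(-20)^20=-8
r6=6+2=8
CMP r6, #12  (cmp 8,12)
After step 16: r6 = 8.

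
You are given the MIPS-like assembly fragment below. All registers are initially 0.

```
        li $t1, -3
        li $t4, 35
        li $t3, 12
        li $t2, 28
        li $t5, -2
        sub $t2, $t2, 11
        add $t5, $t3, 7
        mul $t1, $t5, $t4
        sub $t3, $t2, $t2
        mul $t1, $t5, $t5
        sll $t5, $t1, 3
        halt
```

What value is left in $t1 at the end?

li $t1, -3 → $t1=-3
li $t4, 35 → $t4=35
li $t3, 12 → $t3=12
li $t2, 28 → $t2=28
li $t5, -2 → $t5=-2
sub $t2, $t2, 11 → $t2=28-11=17
add $t5, $t3, 7 → $t5=12+7=19
mul $t1, $t5, $t4 → $t1=19*35=665
sub $t3, $t2, $t2 → $t3=17-17=0
mul $t1, $t5, $t5 → $t1=19*19=361
sll $t5, $t1, 3 → $t5=361<<3=2888
halt.

361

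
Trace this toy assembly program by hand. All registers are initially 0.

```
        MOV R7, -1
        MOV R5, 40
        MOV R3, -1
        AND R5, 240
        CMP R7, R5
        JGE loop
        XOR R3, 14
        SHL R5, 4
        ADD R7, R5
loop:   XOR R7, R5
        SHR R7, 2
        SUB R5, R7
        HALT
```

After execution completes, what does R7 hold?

255

MOV R7, -1 → R7=-1
MOV R5, 40 → R5=40
MOV R3, -1 → R3=-1
AND R5, 240 → R5=40&240=32
CMP R7, R5  (cmp -1,32)
JGE loop: not taken
XOR R3, 14 → R3=(-1)^14=-15
SHL R5, 4 → R5=32<<4=512
ADD R7, R5 → R7=(-1)+512=511
XOR R7, R5 → R7=511^512=1023
SHR R7, 2 → R7=1023>>2=255
SUB R5, R7 → R5=512-255=257
halt.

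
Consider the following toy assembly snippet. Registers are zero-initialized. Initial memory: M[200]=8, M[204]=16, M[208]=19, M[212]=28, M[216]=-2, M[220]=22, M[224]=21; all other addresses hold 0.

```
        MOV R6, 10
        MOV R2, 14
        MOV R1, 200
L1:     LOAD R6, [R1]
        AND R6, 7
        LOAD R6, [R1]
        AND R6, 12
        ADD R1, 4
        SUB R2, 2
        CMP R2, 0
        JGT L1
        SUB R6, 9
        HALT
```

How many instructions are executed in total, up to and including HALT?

MOV R6, 10 → R6=10
MOV R2, 14 → R2=14
MOV R1, 200 → R1=200
LOAD R6, [R1] → R6=M[200]=8
AND R6, 7 → R6=8&7=0
LOAD R6, [R1] → R6=M[200]=8
AND R6, 12 → R6=8&12=8
ADD R1, 4 → R1=200+4=204
SUB R2, 2 → R2=14-2=12
CMP R2, 0  (cmp 12,0)
JGT L1: taken
LOAD R6, [R1] → R6=M[204]=16
AND R6, 7 → R6=16&7=0
LOAD R6, [R1] → R6=M[204]=16
AND R6, 12 → R6=16&12=0
ADD R1, 4 → R1=204+4=208
SUB R2, 2 → R2=12-2=10
CMP R2, 0  (cmp 10,0)
JGT L1: taken
LOAD R6, [R1] → R6=M[208]=19
AND R6, 7 → R6=19&7=3
LOAD R6, [R1] → R6=M[208]=19
AND R6, 12 → R6=19&12=0
ADD R1, 4 → R1=208+4=212
SUB R2, 2 → R2=10-2=8
CMP R2, 0  (cmp 8,0)
JGT L1: taken
LOAD R6, [R1] → R6=M[212]=28
AND R6, 7 → R6=28&7=4
LOAD R6, [R1] → R6=M[212]=28
AND R6, 12 → R6=28&12=12
ADD R1, 4 → R1=212+4=216
SUB R2, 2 → R2=8-2=6
CMP R2, 0  (cmp 6,0)
JGT L1: taken
LOAD R6, [R1] → R6=M[216]=-2
AND R6, 7 → R6=(-2)&7=6
LOAD R6, [R1] → R6=M[216]=-2
AND R6, 12 → R6=(-2)&12=12
ADD R1, 4 → R1=216+4=220
SUB R2, 2 → R2=6-2=4
CMP R2, 0  (cmp 4,0)
JGT L1: taken
LOAD R6, [R1] → R6=M[220]=22
AND R6, 7 → R6=22&7=6
LOAD R6, [R1] → R6=M[220]=22
AND R6, 12 → R6=22&12=4
ADD R1, 4 → R1=220+4=224
SUB R2, 2 → R2=4-2=2
CMP R2, 0  (cmp 2,0)
JGT L1: taken
LOAD R6, [R1] → R6=M[224]=21
AND R6, 7 → R6=21&7=5
LOAD R6, [R1] → R6=M[224]=21
AND R6, 12 → R6=21&12=4
ADD R1, 4 → R1=224+4=228
SUB R2, 2 → R2=2-2=0
CMP R2, 0  (cmp 0,0)
JGT L1: not taken
SUB R6, 9 → R6=4-9=-5
halt.
Total executed instructions: 61.

61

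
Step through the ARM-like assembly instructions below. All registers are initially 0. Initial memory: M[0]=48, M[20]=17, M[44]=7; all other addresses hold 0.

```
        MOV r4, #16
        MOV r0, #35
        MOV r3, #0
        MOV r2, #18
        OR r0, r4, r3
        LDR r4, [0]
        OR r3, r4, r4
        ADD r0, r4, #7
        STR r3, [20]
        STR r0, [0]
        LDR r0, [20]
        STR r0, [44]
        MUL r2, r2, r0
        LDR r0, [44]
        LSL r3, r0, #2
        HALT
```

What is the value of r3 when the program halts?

192

after MOV r4, #16: r4=16
after MOV r0, #35: r0=35
after MOV r3, #0: r3=0
after MOV r2, #18: r2=18
after OR r0, r4, r3: r0=16|0=16
after LDR r4, [0]: r4=M[0]=48
after OR r3, r4, r4: r3=48|48=48
after ADD r0, r4, #7: r0=48+7=55
STR r3, [20] → M[20]=48
STR r0, [0] → M[0]=55
after LDR r0, [20]: r0=M[20]=48
STR r0, [44] → M[44]=48
after MUL r2, r2, r0: r2=18*48=864
after LDR r0, [44]: r0=M[44]=48
after LSL r3, r0, #2: r3=48<<2=192
halt.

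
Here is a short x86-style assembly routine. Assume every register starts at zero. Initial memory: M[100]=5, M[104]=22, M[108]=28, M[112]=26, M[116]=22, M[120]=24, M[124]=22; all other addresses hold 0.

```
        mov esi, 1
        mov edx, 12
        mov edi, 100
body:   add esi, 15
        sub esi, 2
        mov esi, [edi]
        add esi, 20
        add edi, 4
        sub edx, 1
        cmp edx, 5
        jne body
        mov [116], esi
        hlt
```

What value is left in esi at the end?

after mov esi, 1: esi=1
after mov edx, 12: edx=12
after mov edi, 100: edi=100
after add esi, 15: esi=1+15=16
after sub esi, 2: esi=16-2=14
after mov esi, [edi]: esi=M[100]=5
after add esi, 20: esi=5+20=25
after add edi, 4: edi=100+4=104
after sub edx, 1: edx=12-1=11
cmp edx, 5  (cmp 11,5)
jne body: taken
after add esi, 15: esi=25+15=40
after sub esi, 2: esi=40-2=38
after mov esi, [edi]: esi=M[104]=22
after add esi, 20: esi=22+20=42
after add edi, 4: edi=104+4=108
after sub edx, 1: edx=11-1=10
cmp edx, 5  (cmp 10,5)
jne body: taken
after add esi, 15: esi=42+15=57
after sub esi, 2: esi=57-2=55
after mov esi, [edi]: esi=M[108]=28
after add esi, 20: esi=28+20=48
after add edi, 4: edi=108+4=112
after sub edx, 1: edx=10-1=9
cmp edx, 5  (cmp 9,5)
jne body: taken
after add esi, 15: esi=48+15=63
after sub esi, 2: esi=63-2=61
after mov esi, [edi]: esi=M[112]=26
after add esi, 20: esi=26+20=46
after add edi, 4: edi=112+4=116
after sub edx, 1: edx=9-1=8
cmp edx, 5  (cmp 8,5)
jne body: taken
after add esi, 15: esi=46+15=61
after sub esi, 2: esi=61-2=59
after mov esi, [edi]: esi=M[116]=22
after add esi, 20: esi=22+20=42
after add edi, 4: edi=116+4=120
after sub edx, 1: edx=8-1=7
cmp edx, 5  (cmp 7,5)
jne body: taken
after add esi, 15: esi=42+15=57
after sub esi, 2: esi=57-2=55
after mov esi, [edi]: esi=M[120]=24
after add esi, 20: esi=24+20=44
after add edi, 4: edi=120+4=124
after sub edx, 1: edx=7-1=6
cmp edx, 5  (cmp 6,5)
jne body: taken
after add esi, 15: esi=44+15=59
after sub esi, 2: esi=59-2=57
after mov esi, [edi]: esi=M[124]=22
after add esi, 20: esi=22+20=42
after add edi, 4: edi=124+4=128
after sub edx, 1: edx=6-1=5
cmp edx, 5  (cmp 5,5)
jne body: not taken
mov [116], esi → M[116]=42
halt.

42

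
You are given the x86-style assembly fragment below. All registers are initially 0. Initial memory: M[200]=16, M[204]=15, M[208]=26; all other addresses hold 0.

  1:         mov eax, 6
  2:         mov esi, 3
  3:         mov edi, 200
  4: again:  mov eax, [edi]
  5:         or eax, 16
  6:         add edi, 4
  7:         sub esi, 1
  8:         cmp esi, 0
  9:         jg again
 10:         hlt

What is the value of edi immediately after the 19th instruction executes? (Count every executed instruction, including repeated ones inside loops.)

mov eax, 6 → eax=6
mov esi, 3 → esi=3
mov edi, 200 → edi=200
mov eax, [edi] → eax=M[200]=16
or eax, 16 → eax=16|16=16
add edi, 4 → edi=200+4=204
sub esi, 1 → esi=3-1=2
cmp esi, 0  (cmp 2,0)
jg again: taken
mov eax, [edi] → eax=M[204]=15
or eax, 16 → eax=15|16=31
add edi, 4 → edi=204+4=208
sub esi, 1 → esi=2-1=1
cmp esi, 0  (cmp 1,0)
jg again: taken
mov eax, [edi] → eax=M[208]=26
or eax, 16 → eax=26|16=26
add edi, 4 → edi=208+4=212
sub esi, 1 → esi=1-1=0
After step 19: edi = 212.

212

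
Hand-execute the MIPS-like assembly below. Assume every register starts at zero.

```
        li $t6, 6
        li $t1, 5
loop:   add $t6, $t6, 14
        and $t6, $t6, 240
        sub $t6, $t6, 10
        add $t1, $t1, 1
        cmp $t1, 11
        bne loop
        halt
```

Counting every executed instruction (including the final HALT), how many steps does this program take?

39

after li $t6, 6: $t6=6
after li $t1, 5: $t1=5
after add $t6, $t6, 14: $t6=6+14=20
after and $t6, $t6, 240: $t6=20&240=16
after sub $t6, $t6, 10: $t6=16-10=6
after add $t1, $t1, 1: $t1=5+1=6
cmp $t1, 11  (cmp 6,11)
bne loop: taken
after add $t6, $t6, 14: $t6=6+14=20
after and $t6, $t6, 240: $t6=20&240=16
after sub $t6, $t6, 10: $t6=16-10=6
after add $t1, $t1, 1: $t1=6+1=7
cmp $t1, 11  (cmp 7,11)
bne loop: taken
after add $t6, $t6, 14: $t6=6+14=20
after and $t6, $t6, 240: $t6=20&240=16
after sub $t6, $t6, 10: $t6=16-10=6
after add $t1, $t1, 1: $t1=7+1=8
cmp $t1, 11  (cmp 8,11)
bne loop: taken
after add $t6, $t6, 14: $t6=6+14=20
after and $t6, $t6, 240: $t6=20&240=16
after sub $t6, $t6, 10: $t6=16-10=6
after add $t1, $t1, 1: $t1=8+1=9
cmp $t1, 11  (cmp 9,11)
bne loop: taken
after add $t6, $t6, 14: $t6=6+14=20
after and $t6, $t6, 240: $t6=20&240=16
after sub $t6, $t6, 10: $t6=16-10=6
after add $t1, $t1, 1: $t1=9+1=10
cmp $t1, 11  (cmp 10,11)
bne loop: taken
after add $t6, $t6, 14: $t6=6+14=20
after and $t6, $t6, 240: $t6=20&240=16
after sub $t6, $t6, 10: $t6=16-10=6
after add $t1, $t1, 1: $t1=10+1=11
cmp $t1, 11  (cmp 11,11)
bne loop: not taken
halt.
Total executed instructions: 39.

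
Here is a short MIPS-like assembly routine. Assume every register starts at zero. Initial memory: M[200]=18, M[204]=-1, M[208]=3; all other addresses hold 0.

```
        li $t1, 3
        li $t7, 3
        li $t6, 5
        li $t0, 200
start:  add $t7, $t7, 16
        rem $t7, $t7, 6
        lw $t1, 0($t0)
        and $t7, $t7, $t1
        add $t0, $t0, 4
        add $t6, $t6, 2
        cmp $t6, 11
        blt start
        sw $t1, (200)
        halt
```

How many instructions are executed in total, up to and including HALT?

after li $t1, 3: $t1=3
after li $t7, 3: $t7=3
after li $t6, 5: $t6=5
after li $t0, 200: $t0=200
after add $t7, $t7, 16: $t7=3+16=19
after rem $t7, $t7, 6: $t7=19%6=1
after lw $t1, 0($t0): $t1=M[200]=18
after and $t7, $t7, $t1: $t7=1&18=0
after add $t0, $t0, 4: $t0=200+4=204
after add $t6, $t6, 2: $t6=5+2=7
cmp $t6, 11  (cmp 7,11)
blt start: taken
after add $t7, $t7, 16: $t7=0+16=16
after rem $t7, $t7, 6: $t7=16%6=4
after lw $t1, 0($t0): $t1=M[204]=-1
after and $t7, $t7, $t1: $t7=4&(-1)=4
after add $t0, $t0, 4: $t0=204+4=208
after add $t6, $t6, 2: $t6=7+2=9
cmp $t6, 11  (cmp 9,11)
blt start: taken
after add $t7, $t7, 16: $t7=4+16=20
after rem $t7, $t7, 6: $t7=20%6=2
after lw $t1, 0($t0): $t1=M[208]=3
after and $t7, $t7, $t1: $t7=2&3=2
after add $t0, $t0, 4: $t0=208+4=212
after add $t6, $t6, 2: $t6=9+2=11
cmp $t6, 11  (cmp 11,11)
blt start: not taken
sw $t1, (200) → M[200]=3
halt.
Total executed instructions: 30.

30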